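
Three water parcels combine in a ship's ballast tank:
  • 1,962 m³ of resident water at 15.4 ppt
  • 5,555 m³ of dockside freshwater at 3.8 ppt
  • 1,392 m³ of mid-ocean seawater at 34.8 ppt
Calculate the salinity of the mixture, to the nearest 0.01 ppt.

11.20 ppt

Mass of salt is conserved:
salt = 1,962×15.4 + 5,555×3.8 + 1,392×34.8 = 30,214.8 + 21,109 + 48,441.6 = 99,765.4
volume = 1,962 + 5,555 + 1,392 = 8,909 m³
S = 99,765.4 / 8,909 = 11.1983 ppt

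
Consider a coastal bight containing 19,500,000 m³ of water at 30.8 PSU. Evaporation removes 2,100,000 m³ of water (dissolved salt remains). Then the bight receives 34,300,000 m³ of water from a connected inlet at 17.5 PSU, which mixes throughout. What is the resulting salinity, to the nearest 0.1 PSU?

After evaporation: salt = 19,500,000×30.8 = 600,600,000; volume = 19,500,000 − 2,100,000 = 17,400,000 m³
After mixing: salt = 600,600,000 + 34,300,000×17.5 = 1,200,850,000; volume = 17,400,000 + 34,300,000 = 51,700,000 m³
S = 1,200,850,000 / 51,700,000 = 23.2273 PSU

23.2 PSU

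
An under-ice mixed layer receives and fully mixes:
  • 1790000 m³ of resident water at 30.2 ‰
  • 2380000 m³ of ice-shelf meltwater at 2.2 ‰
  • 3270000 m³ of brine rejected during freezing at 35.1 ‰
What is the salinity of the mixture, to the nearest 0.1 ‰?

23.4 ‰

Total salt / total volume:
salt = 1,790,000×30.2 + 2,380,000×2.2 + 3,270,000×35.1 = 54,058,000 + 5,236,000 + 114,777,000 = 174,071,000
volume = 1,790,000 + 2,380,000 + 3,270,000 = 7,440,000 m³
S = 174,071,000 / 7,440,000 = 23.397 ‰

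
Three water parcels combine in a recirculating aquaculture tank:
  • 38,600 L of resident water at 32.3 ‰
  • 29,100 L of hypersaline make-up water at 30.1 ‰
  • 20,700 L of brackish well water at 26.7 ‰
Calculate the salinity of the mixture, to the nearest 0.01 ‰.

30.26 ‰

Mass of salt is conserved:
salt = 38,600×32.3 + 29,100×30.1 + 20,700×26.7 = 1,246,780 + 875,910 + 552,690 = 2,675,380
volume = 38,600 + 29,100 + 20,700 = 88,400 L
S = 2,675,380 / 88,400 = 30.2645 ‰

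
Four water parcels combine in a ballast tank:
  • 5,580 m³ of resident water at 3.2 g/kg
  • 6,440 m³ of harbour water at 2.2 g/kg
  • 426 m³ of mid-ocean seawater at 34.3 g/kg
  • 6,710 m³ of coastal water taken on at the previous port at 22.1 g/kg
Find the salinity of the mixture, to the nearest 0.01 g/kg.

10.18 g/kg

Conserving salt mass:
salt = 5,580×3.2 + 6,440×2.2 + 426×34.3 + 6,710×22.1 = 17,856 + 14,168 + 14,611.8 + 148,291 = 194,926.8
volume = 5,580 + 6,440 + 426 + 6,710 = 19,156 m³
S = 194,926.8 / 19,156 = 10.1758 g/kg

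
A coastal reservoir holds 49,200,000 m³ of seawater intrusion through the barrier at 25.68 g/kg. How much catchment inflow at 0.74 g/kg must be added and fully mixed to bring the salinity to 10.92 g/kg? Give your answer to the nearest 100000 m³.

Salt balance: 49,200,000×25.68 + V×0.74 = (49,200,000+V)×10.92
1,263,456,000 + 0.74V = 537,264,000 + 10.92V
726,192,000 = 10.18V
V = 71,335,166.99 m³

71300000 m³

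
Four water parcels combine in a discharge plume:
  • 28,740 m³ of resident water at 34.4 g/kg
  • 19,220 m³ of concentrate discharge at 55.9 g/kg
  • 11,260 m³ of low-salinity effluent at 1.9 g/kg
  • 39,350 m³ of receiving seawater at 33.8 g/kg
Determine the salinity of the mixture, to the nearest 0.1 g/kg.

34.6 g/kg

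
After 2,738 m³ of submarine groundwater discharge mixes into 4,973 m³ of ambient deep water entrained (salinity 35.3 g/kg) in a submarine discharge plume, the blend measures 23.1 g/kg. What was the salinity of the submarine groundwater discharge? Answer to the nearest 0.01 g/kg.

0.94 g/kg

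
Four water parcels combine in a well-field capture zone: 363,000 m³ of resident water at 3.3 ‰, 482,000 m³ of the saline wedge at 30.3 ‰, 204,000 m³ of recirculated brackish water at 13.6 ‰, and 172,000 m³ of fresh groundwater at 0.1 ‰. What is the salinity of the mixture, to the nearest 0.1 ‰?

15.2 ‰

By conservation of dissolved salt,
salt = 363,000×3.3 + 482,000×30.3 + 204,000×13.6 + 172,000×0.1 = 1,197,900 + 14,604,600 + 2,774,400 + 17,200 = 18,594,100
volume = 363,000 + 482,000 + 204,000 + 172,000 = 1,221,000 m³
S = 18,594,100 / 1,221,000 = 15.229 ‰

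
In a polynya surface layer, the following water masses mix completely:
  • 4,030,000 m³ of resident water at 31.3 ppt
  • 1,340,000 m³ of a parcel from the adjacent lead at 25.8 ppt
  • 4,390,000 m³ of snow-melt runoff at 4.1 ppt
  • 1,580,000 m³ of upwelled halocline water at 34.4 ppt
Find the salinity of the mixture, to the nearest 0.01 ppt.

20.55 ppt

By conservation of dissolved salt,
salt = 4,030,000×31.3 + 1,340,000×25.8 + 4,390,000×4.1 + 1,580,000×34.4 = 126,139,000 + 34,572,000 + 17,999,000 + 54,352,000 = 233,062,000
volume = 4,030,000 + 1,340,000 + 4,390,000 + 1,580,000 = 11,340,000 m³
S = 233,062,000 / 11,340,000 = 20.5522 ppt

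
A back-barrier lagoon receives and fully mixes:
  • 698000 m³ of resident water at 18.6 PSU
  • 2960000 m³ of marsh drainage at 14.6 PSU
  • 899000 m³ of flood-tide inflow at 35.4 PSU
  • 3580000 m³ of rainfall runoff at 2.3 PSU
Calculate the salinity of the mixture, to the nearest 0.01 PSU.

11.83 PSU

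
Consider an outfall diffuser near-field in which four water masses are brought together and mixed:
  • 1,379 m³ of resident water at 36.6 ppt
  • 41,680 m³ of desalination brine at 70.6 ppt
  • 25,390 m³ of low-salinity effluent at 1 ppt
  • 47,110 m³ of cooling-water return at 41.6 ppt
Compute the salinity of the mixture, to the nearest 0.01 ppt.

Mass of salt is conserved:
salt = 1,379×36.6 + 41,680×70.6 + 25,390×1 + 47,110×41.6 = 50,471.4 + 2,942,608 + 25,390 + 1,959,776 = 4,978,245.4
volume = 1,379 + 41,680 + 25,390 + 47,110 = 115,559 m³
S = 4,978,245.4 / 115,559 = 43.0797 ppt

43.08 ppt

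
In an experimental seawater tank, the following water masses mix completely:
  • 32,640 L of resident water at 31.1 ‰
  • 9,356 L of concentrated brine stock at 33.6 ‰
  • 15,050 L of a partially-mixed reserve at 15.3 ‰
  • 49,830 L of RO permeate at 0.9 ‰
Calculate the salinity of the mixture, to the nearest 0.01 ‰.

15.01 ‰

Conserving salt mass:
salt = 32,640×31.1 + 9,356×33.6 + 15,050×15.3 + 49,830×0.9 = 1,015,104 + 314,361.6 + 230,265 + 44,847 = 1,604,577.6
volume = 32,640 + 9,356 + 15,050 + 49,830 = 106,876 L
S = 1,604,577.6 / 106,876 = 15.0135 ‰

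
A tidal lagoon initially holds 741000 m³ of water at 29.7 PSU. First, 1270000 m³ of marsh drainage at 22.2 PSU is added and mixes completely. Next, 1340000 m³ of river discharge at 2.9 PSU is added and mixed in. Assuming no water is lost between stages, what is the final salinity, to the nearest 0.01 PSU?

Conserving salt mass:
Initial salt = 741,000×29.7 = 22,007,700
After stage 1: salt = 22,007,700 + 1,270,000×22.2 = 50,201,700; volume = 2,011,000 m³; S = 24.964 PSU
After stage 2: salt = 50,201,700 + 1,340,000×2.9 = 54,087,700; volume = 3,351,000 m³
S = 54,087,700 / 3,351,000 = 16.1408 PSU

16.14 PSU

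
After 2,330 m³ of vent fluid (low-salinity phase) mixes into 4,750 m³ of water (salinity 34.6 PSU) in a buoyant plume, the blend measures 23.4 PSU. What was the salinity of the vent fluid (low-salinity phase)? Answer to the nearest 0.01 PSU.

Salt balance: 4,750×34.6 + 2,330×S = 7,080×23.4
164,350 + 2,330·S = 165,672
S = (165,672 − 164,350) / 2,330 = 0.5674 PSU

0.57 PSU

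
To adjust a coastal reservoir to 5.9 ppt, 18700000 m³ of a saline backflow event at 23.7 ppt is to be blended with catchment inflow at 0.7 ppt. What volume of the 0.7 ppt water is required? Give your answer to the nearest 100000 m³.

64000000 m³

Salt balance: 18,700,000×23.7 + V×0.7 = (18,700,000+V)×5.9
443,190,000 + 0.7V = 110,330,000 + 5.9V
332,860,000 = 5.2V
V = 64,011,538.46 m³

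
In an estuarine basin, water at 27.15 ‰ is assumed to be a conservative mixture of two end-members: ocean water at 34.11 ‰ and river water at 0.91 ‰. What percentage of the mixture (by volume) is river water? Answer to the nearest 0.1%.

Let f be the freshwater fraction. Salt balance per unit volume:
f×0.91 + (1−f)×34.11 = 27.15
f = (34.11 − 27.15) / (34.11 − 0.91) = 6.96/33.2 = 0.2096

21.0%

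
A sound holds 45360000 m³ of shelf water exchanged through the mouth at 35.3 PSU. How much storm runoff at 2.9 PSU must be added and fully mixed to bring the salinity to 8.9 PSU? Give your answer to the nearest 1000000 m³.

Salt balance: 45,360,000×35.3 + V×2.9 = (45,360,000+V)×8.9
1,601,208,000 + 2.9V = 403,704,000 + 8.9V
1,197,504,000 = 6V
V = 199,584,000 m³

200000000 m³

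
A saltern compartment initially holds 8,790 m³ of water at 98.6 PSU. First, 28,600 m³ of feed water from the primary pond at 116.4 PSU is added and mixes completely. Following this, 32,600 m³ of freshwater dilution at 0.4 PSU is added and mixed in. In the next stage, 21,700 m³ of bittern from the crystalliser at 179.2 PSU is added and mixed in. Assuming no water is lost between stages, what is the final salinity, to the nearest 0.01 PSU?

Conserving salt mass:
Initial salt = 8,790×98.6 = 866,694
After stage 1: salt = 866,694 + 28,600×116.4 = 4,195,734; volume = 37,390 m³; S = 112.215 PSU
After stage 2: salt = 4,195,734 + 32,600×0.4 = 4,208,774; volume = 69,990 m³; S = 60.134 PSU
After stage 3: salt = 4,208,774 + 21,700×179.2 = 8,097,414; volume = 91,690 m³
S = 8,097,414 / 91,690 = 88.3129 PSU

88.31 PSU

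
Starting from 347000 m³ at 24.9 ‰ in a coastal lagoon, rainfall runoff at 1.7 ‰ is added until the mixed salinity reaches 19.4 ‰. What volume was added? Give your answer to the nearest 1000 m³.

Salt balance: 347,000×24.9 + V×1.7 = (347,000+V)×19.4
8,640,300 + 1.7V = 6,731,800 + 19.4V
1,908,500 = 17.7V
V = 107,824.86 m³

108000 m³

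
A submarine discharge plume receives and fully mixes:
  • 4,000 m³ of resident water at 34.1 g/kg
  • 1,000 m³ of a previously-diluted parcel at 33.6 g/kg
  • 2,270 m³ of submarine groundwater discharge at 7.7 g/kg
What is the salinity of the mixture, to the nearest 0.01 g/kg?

By conservation of dissolved salt,
salt = 4,000×34.1 + 1,000×33.6 + 2,270×7.7 = 136,400 + 33,600 + 17,479 = 187,479
volume = 4,000 + 1,000 + 2,270 = 7,270 m³
S = 187,479 / 7,270 = 25.788 g/kg

25.79 g/kg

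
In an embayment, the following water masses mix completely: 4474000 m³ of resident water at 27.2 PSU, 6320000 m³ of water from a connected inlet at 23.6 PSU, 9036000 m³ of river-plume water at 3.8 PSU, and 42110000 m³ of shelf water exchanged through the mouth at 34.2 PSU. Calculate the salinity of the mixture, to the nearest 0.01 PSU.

28.18 PSU

Conserving salt mass:
salt = 4,474,000×27.2 + 6,320,000×23.6 + 9,036,000×3.8 + 42,110,000×34.2 = 121,692,800 + 149,152,000 + 34,336,800 + 1,440,162,000 = 1,745,343,600
volume = 4,474,000 + 6,320,000 + 9,036,000 + 42,110,000 = 61,940,000 m³
S = 1,745,343,600 / 61,940,000 = 28.178 PSU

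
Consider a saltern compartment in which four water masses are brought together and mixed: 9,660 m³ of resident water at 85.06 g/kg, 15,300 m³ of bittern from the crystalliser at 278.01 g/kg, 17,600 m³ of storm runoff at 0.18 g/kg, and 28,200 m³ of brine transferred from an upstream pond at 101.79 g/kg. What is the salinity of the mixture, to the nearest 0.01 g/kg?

112.34 g/kg

Salt balance:
salt = 9,660×85.06 + 15,300×278.01 + 17,600×0.18 + 28,200×101.79 = 821,679.6 + 4,253,553 + 3,168 + 2,870,478 = 7,948,878.6
volume = 9,660 + 15,300 + 17,600 + 28,200 = 70,760 m³
S = 7,948,878.6 / 70,760 = 112.3358 g/kg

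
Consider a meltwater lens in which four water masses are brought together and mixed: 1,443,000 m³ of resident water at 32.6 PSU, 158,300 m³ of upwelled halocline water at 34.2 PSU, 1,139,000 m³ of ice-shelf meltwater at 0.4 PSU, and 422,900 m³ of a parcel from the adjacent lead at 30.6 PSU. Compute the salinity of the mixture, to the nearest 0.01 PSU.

By conservation of dissolved salt,
salt = 1,443,000×32.6 + 158,300×34.2 + 1,139,000×0.4 + 422,900×30.6 = 47,041,800 + 5,413,860 + 455,600 + 12,940,740 = 65,852,000
volume = 1,443,000 + 158,300 + 1,139,000 + 422,900 = 3,163,200 m³
S = 65,852,000 / 3,163,200 = 20.8182 PSU

20.82 PSU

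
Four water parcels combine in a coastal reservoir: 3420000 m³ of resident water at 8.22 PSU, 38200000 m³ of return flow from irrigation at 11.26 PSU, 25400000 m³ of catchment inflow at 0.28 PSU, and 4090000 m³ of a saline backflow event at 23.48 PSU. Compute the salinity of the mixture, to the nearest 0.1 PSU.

Mass of salt is conserved:
salt = 3,420,000×8.22 + 38,200,000×11.26 + 25,400,000×0.28 + 4,090,000×23.48 = 28,112,400 + 430,132,000 + 7,112,000 + 96,033,200 = 561,389,600
volume = 3,420,000 + 38,200,000 + 25,400,000 + 4,090,000 = 71,110,000 m³
S = 561,389,600 / 71,110,000 = 7.895 PSU

7.9 PSU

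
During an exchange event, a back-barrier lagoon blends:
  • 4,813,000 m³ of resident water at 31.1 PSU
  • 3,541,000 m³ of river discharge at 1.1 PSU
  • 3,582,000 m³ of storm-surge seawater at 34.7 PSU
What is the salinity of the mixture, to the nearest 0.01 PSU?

23.28 PSU

Weighted by volume,
salt = 4,813,000×31.1 + 3,541,000×1.1 + 3,582,000×34.7 = 149,684,300 + 3,895,100 + 124,295,400 = 277,874,800
volume = 4,813,000 + 3,541,000 + 3,582,000 = 11,936,000 m³
S = 277,874,800 / 11,936,000 = 23.2804 PSU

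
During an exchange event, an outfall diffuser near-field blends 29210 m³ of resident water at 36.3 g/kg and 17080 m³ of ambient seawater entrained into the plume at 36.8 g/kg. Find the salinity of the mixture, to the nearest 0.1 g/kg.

Weighted by volume,
salt = 29,210×36.3 + 17,080×36.8 = 1,060,323 + 628,544 = 1,688,867
volume = 29,210 + 17,080 = 46,290 m³
S = 1,688,867 / 46,290 = 36.484 g/kg

36.5 g/kg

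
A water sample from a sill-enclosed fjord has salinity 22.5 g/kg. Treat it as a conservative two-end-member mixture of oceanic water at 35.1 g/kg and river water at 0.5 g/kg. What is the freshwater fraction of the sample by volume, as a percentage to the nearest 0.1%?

Let f be the freshwater fraction. Salt balance per unit volume:
f×0.5 + (1−f)×35.1 = 22.5
f = (35.1 − 22.5) / (35.1 − 0.5) = 12.6/34.6 = 0.3642

36.4%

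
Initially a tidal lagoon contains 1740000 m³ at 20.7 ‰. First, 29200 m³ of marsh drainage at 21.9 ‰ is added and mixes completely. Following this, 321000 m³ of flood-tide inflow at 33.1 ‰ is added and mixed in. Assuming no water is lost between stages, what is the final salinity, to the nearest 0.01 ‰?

22.62 ‰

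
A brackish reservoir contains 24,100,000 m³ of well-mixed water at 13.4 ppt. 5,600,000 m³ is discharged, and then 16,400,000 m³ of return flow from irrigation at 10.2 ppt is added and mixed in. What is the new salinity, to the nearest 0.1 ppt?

11.9 ppt

Remaining after removal: 18,500,000 m³ at 13.4 ppt (salt = 247,900,000)
After addition: salt = 247,900,000 + 16,400,000×10.2 = 415,180,000; volume = 34,900,000 m³
S = 415,180,000 / 34,900,000 = 11.8963 ppt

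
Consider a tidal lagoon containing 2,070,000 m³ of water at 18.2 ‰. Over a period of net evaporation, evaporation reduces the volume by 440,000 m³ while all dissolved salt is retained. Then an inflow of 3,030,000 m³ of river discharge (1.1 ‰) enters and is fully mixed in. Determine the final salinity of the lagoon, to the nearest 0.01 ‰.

After evaporation: salt = 2,070,000×18.2 = 37,674,000; volume = 2,070,000 − 440,000 = 1,630,000 m³
After mixing: salt = 37,674,000 + 3,030,000×1.1 = 41,007,000; volume = 1,630,000 + 3,030,000 = 4,660,000 m³
S = 41,007,000 / 4,660,000 = 8.7998 ‰

8.80 ‰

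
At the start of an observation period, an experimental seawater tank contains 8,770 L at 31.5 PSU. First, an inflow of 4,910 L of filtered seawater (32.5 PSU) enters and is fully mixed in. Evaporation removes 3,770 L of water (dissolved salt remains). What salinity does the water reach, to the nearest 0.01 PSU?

43.98 PSU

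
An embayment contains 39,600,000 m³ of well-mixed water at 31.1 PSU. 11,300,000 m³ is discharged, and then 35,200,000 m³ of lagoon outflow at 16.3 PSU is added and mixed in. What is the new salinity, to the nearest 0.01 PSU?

Remaining after removal: 28,300,000 m³ at 31.1 PSU (salt = 880,130,000)
After addition: salt = 880,130,000 + 35,200,000×16.3 = 1,453,890,000; volume = 63,500,000 m³
S = 1,453,890,000 / 63,500,000 = 22.8959 PSU

22.90 PSU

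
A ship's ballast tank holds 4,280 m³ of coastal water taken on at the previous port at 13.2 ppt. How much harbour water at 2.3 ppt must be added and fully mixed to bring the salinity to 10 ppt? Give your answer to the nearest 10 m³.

Salt balance: 4,280×13.2 + V×2.3 = (4,280+V)×10
56,496 + 2.3V = 42,800 + 10V
13,696 = 7.7V
V = 1,778.7 m³

1780 m³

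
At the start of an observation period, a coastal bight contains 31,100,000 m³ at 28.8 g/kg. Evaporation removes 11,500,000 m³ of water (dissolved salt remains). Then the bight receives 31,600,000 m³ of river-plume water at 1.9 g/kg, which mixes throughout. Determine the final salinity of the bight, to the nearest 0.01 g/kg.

18.67 g/kg

After evaporation: salt = 31,100,000×28.8 = 895,680,000; volume = 31,100,000 − 11,500,000 = 19,600,000 m³
After mixing: salt = 895,680,000 + 31,600,000×1.9 = 955,720,000; volume = 19,600,000 + 31,600,000 = 51,200,000 m³
S = 955,720,000 / 51,200,000 = 18.6664 g/kg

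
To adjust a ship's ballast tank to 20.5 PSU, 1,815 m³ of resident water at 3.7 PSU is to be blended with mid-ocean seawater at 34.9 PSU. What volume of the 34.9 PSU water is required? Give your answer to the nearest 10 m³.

2120 m³

Salt balance: 1,815×3.7 + V×34.9 = (1,815+V)×20.5
6,715.5 + 34.9V = 37,207.5 + 20.5V
30,492 = 14.4V
V = 2,117.5 m³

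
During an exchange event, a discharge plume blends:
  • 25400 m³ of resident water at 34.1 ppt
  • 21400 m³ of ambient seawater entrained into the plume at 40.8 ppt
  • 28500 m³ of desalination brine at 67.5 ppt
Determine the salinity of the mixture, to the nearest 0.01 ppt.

48.65 ppt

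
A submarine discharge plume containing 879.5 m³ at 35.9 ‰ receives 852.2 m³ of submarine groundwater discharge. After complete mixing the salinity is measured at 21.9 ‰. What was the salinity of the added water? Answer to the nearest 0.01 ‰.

Salt balance: 879.5×35.9 + 852.2×S = 1,731.7×21.9
31,574.05 + 852.2·S = 37,924.23
S = (37,924.23 − 31,574.05) / 852.2 = 7.4515 ‰

7.45 ‰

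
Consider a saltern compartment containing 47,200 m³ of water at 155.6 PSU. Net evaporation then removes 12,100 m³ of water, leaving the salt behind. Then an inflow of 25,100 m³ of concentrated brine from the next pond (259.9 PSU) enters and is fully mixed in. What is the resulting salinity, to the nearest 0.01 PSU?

230.36 PSU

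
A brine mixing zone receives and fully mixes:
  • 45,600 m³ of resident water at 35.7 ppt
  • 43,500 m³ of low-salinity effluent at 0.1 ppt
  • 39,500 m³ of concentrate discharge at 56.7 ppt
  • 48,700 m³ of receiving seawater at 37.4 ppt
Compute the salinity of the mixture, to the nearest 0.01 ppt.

32.11 ppt

Mass of salt is conserved:
salt = 45,600×35.7 + 43,500×0.1 + 39,500×56.7 + 48,700×37.4 = 1,627,920 + 4,350 + 2,239,650 + 1,821,380 = 5,693,300
volume = 45,600 + 43,500 + 39,500 + 48,700 = 177,300 m³
S = 5,693,300 / 177,300 = 32.1111 ppt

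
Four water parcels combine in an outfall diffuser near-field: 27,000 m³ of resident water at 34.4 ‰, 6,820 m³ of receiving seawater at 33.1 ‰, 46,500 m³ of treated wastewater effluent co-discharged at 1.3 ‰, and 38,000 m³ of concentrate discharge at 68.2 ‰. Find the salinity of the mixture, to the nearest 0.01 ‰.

32.17 ‰

Mass of salt is conserved:
salt = 27,000×34.4 + 6,820×33.1 + 46,500×1.3 + 38,000×68.2 = 928,800 + 225,742 + 60,450 + 2,591,600 = 3,806,592
volume = 27,000 + 6,820 + 46,500 + 38,000 = 118,320 m³
S = 3,806,592 / 118,320 = 32.172 ‰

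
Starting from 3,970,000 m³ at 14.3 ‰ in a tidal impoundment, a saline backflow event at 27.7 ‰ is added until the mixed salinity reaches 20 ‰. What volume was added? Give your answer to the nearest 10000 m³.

2940000 m³

Salt balance: 3,970,000×14.3 + V×27.7 = (3,970,000+V)×20
56,771,000 + 27.7V = 79,400,000 + 20V
22,629,000 = 7.7V
V = 2,938,831.17 m³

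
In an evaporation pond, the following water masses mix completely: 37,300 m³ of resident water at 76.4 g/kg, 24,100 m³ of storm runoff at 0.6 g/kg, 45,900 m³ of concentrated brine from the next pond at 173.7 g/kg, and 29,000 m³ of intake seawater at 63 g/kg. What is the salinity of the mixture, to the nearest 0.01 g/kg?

92.91 g/kg

Conserving salt mass:
salt = 37,300×76.4 + 24,100×0.6 + 45,900×173.7 + 29,000×63 = 2,849,720 + 14,460 + 7,972,830 + 1,827,000 = 12,664,010
volume = 37,300 + 24,100 + 45,900 + 29,000 = 136,300 m³
S = 12,664,010 / 136,300 = 92.9128 g/kg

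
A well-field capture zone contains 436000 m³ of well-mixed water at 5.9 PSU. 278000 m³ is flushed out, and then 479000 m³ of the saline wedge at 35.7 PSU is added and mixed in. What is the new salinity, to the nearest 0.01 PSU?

Remaining after removal: 158,000 m³ at 5.9 PSU (salt = 932,200)
After addition: salt = 932,200 + 479,000×35.7 = 18,032,500; volume = 637,000 m³
S = 18,032,500 / 637,000 = 28.3085 PSU

28.31 PSU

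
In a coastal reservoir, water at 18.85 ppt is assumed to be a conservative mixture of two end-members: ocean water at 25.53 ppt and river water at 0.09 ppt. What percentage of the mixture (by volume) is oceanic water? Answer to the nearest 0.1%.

73.7%

Let g be the oceanic fraction. Salt balance per unit volume:
g×25.53 + (1−g)×0.09 = 18.85
g = (18.85 − 0.09) / (25.53 − 0.09) = 18.76/25.44 = 0.7374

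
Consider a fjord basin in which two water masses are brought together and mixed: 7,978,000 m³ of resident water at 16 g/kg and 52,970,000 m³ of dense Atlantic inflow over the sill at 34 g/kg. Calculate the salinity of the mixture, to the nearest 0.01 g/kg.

31.64 g/kg

By conservation of dissolved salt,
salt = 7,978,000×16 + 52,970,000×34 = 127,648,000 + 1,800,980,000 = 1,928,628,000
volume = 7,978,000 + 52,970,000 = 60,948,000 m³
S = 1,928,628,000 / 60,948,000 = 31.6438 g/kg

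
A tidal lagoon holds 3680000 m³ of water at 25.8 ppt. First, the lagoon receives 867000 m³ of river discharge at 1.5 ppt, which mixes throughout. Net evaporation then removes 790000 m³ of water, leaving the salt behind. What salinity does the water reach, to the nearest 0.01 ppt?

After mixing: salt = 3,680,000×25.8 + 867,000×1.5 = 96,244,500; volume = 4,547,000 m³
After evaporation: salt unchanged = 96,244,500; volume = 4,547,000 − 790,000 = 3,757,000 m³
S = 96,244,500 / 3,757,000 = 25.6174 ppt

25.62 ppt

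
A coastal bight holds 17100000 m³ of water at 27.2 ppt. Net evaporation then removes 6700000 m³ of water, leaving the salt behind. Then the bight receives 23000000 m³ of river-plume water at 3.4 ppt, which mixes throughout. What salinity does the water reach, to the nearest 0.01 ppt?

After evaporation: salt = 17,100,000×27.2 = 465,120,000; volume = 17,100,000 − 6,700,000 = 10,400,000 m³
After mixing: salt = 465,120,000 + 23,000,000×3.4 = 543,320,000; volume = 10,400,000 + 23,000,000 = 33,400,000 m³
S = 543,320,000 / 33,400,000 = 16.2671 ppt

16.27 ppt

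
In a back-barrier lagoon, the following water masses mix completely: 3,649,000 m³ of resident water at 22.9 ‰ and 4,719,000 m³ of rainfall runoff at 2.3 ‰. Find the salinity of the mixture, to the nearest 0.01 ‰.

11.28 ‰

Conserving salt mass:
salt = 3,649,000×22.9 + 4,719,000×2.3 = 83,562,100 + 10,853,700 = 94,415,800
volume = 3,649,000 + 4,719,000 = 8,368,000 m³
S = 94,415,800 / 8,368,000 = 11.283 ‰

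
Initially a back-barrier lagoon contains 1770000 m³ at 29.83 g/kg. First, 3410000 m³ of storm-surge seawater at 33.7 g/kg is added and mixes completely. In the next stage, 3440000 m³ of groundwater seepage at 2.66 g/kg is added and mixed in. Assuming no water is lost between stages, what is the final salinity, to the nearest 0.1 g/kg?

Salt balance:
Initial salt = 1,770,000×29.83 = 52,799,100
After stage 1: salt = 52,799,100 + 3,410,000×33.7 = 167,716,100; volume = 5,180,000 m³; S = 32.378 g/kg
After stage 2: salt = 167,716,100 + 3,440,000×2.66 = 176,866,500; volume = 8,620,000 m³
S = 176,866,500 / 8,620,000 = 20.5182 g/kg

20.5 g/kg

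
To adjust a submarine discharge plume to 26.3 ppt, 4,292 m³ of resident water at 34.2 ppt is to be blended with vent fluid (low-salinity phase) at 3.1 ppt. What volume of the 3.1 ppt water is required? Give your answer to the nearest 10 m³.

Salt balance: 4,292×34.2 + V×3.1 = (4,292+V)×26.3
146,786.4 + 3.1V = 112,879.6 + 26.3V
33,906.8 = 23.2V
V = 1,461.5 m³

1460 m³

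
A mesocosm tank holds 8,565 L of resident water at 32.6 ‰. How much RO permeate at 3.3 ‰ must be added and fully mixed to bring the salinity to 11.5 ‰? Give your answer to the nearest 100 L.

Salt balance: 8,565×32.6 + V×3.3 = (8,565+V)×11.5
279,219 + 3.3V = 98,497.5 + 11.5V
180,721.5 = 8.2V
V = 22,039.21 L

22000 L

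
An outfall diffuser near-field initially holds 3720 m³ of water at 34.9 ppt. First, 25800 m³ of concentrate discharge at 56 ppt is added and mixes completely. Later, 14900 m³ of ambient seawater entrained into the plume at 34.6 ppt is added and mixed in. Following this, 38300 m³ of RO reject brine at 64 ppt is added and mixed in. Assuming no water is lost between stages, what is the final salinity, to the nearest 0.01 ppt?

54.90 ppt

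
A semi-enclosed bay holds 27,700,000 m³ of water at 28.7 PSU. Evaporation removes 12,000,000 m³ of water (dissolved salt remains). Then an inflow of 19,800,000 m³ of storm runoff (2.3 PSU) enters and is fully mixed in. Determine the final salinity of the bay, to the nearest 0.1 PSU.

After evaporation: salt = 27,700,000×28.7 = 794,990,000; volume = 27,700,000 − 12,000,000 = 15,700,000 m³
After mixing: salt = 794,990,000 + 19,800,000×2.3 = 840,530,000; volume = 15,700,000 + 19,800,000 = 35,500,000 m³
S = 840,530,000 / 35,500,000 = 23.6769 PSU

23.7 PSU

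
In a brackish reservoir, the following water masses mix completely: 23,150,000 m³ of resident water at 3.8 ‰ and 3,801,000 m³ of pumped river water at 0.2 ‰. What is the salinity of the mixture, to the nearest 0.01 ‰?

3.29 ‰

By conservation of dissolved salt,
salt = 23,150,000×3.8 + 3,801,000×0.2 = 87,970,000 + 760,200 = 88,730,200
volume = 23,150,000 + 3,801,000 = 26,951,000 m³
S = 88,730,200 / 26,951,000 = 3.2923 ‰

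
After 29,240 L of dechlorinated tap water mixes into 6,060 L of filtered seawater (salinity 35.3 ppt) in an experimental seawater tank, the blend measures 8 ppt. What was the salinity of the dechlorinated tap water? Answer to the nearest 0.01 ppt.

2.34 ppt

Salt balance: 6,060×35.3 + 29,240×S = 35,300×8
213,918 + 29,240·S = 282,400
S = (282,400 − 213,918) / 29,240 = 2.3421 ppt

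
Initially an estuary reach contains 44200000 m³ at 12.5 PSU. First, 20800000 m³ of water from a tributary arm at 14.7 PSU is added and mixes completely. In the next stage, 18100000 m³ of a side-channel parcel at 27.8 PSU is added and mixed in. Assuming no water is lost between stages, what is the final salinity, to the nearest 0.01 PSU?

Salt balance:
Initial salt = 44,200,000×12.5 = 552,500,000
After stage 1: salt = 552,500,000 + 20,800,000×14.7 = 858,260,000; volume = 65,000,000 m³; S = 13.204 PSU
After stage 2: salt = 858,260,000 + 18,100,000×27.8 = 1,361,440,000; volume = 83,100,000 m³
S = 1,361,440,000 / 83,100,000 = 16.3832 PSU

16.38 PSU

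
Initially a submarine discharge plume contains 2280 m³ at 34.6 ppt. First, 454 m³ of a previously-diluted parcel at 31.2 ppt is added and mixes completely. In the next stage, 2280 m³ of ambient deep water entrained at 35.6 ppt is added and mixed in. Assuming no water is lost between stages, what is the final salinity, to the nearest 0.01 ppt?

Total salt / total volume:
Initial salt = 2,280×34.6 = 78,888
After stage 1: salt = 78,888 + 454×31.2 = 93,052.8; volume = 2,734 m³; S = 34.035 ppt
After stage 2: salt = 93,052.8 + 2,280×35.6 = 174,220.8; volume = 5,014 m³
S = 174,220.8 / 5,014 = 34.7469 ppt

34.75 ppt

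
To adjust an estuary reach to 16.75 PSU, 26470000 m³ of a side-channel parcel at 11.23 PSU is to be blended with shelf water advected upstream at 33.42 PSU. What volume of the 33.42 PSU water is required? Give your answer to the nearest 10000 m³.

8770000 m³

Salt balance: 26,470,000×11.23 + V×33.42 = (26,470,000+V)×16.75
297,258,100 + 33.42V = 443,372,500 + 16.75V
146,114,400 = 16.67V
V = 8,765,110.98 m³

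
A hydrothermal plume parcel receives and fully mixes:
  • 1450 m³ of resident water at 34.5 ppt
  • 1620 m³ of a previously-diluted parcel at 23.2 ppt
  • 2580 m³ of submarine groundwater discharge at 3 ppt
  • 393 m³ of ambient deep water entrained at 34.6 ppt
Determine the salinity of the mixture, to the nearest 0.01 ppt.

By conservation of dissolved salt,
salt = 1,450×34.5 + 1,620×23.2 + 2,580×3 + 393×34.6 = 50,025 + 37,584 + 7,740 + 13,597.8 = 108,946.8
volume = 1,450 + 1,620 + 2,580 + 393 = 6,043 m³
S = 108,946.8 / 6,043 = 18.0286 ppt

18.03 ppt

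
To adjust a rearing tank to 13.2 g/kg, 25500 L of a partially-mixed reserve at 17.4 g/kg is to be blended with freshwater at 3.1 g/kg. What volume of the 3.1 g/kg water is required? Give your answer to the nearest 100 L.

10600 L

Salt balance: 25,500×17.4 + V×3.1 = (25,500+V)×13.2
443,700 + 3.1V = 336,600 + 13.2V
107,100 = 10.1V
V = 10,603.96 L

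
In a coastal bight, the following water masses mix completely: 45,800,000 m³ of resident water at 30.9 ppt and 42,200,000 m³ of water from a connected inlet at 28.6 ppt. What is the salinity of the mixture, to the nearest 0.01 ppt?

29.80 ppt

By conservation of dissolved salt,
salt = 45,800,000×30.9 + 42,200,000×28.6 = 1,415,220,000 + 1,206,920,000 = 2,622,140,000
volume = 45,800,000 + 42,200,000 = 88,000,000 m³
S = 2,622,140,000 / 88,000,000 = 29.797 ppt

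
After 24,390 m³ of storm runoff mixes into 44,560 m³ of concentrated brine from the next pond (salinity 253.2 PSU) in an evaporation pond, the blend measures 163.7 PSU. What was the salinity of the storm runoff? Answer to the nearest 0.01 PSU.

0.19 PSU

Salt balance: 44,560×253.2 + 24,390×S = 68,950×163.7
11,282,592 + 24,390·S = 11,287,115
S = (11,287,115 − 11,282,592) / 24,390 = 0.1854 PSU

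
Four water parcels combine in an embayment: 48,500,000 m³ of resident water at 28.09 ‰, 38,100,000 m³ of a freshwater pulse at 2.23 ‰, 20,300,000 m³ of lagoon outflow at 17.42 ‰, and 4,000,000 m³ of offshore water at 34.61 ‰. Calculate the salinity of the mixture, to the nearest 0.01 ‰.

By conservation of dissolved salt,
salt = 48,500,000×28.09 + 38,100,000×2.23 + 20,300,000×17.42 + 4,000,000×34.61 = 1,362,365,000 + 84,963,000 + 353,626,000 + 138,440,000 = 1,939,394,000
volume = 48,500,000 + 38,100,000 + 20,300,000 + 4,000,000 = 110,900,000 m³
S = 1,939,394,000 / 110,900,000 = 17.4878 ‰

17.49 ‰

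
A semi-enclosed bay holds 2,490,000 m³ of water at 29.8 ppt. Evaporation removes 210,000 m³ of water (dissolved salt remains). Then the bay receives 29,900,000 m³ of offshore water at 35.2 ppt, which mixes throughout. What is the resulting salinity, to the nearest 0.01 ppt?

After evaporation: salt = 2,490,000×29.8 = 74,202,000; volume = 2,490,000 − 210,000 = 2,280,000 m³
After mixing: salt = 74,202,000 + 29,900,000×35.2 = 1,126,682,000; volume = 2,280,000 + 29,900,000 = 32,180,000 m³
S = 1,126,682,000 / 32,180,000 = 35.0119 ppt

35.01 ppt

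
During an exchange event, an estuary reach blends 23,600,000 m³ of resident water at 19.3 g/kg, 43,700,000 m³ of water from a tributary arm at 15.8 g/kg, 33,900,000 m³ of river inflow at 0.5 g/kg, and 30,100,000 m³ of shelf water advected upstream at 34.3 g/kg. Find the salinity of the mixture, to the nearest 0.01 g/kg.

Mass of salt is conserved:
salt = 23,600,000×19.3 + 43,700,000×15.8 + 33,900,000×0.5 + 30,100,000×34.3 = 455,480,000 + 690,460,000 + 16,950,000 + 1,032,430,000 = 2,195,320,000
volume = 23,600,000 + 43,700,000 + 33,900,000 + 30,100,000 = 131,300,000 m³
S = 2,195,320,000 / 131,300,000 = 16.7199 g/kg

16.72 g/kg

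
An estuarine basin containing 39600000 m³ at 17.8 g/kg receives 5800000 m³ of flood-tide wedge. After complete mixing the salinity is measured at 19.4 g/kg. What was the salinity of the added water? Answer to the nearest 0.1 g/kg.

30.3 g/kg

Salt balance: 39,600,000×17.8 + 5,800,000×S = 45,400,000×19.4
704,880,000 + 5,800,000·S = 880,760,000
S = (880,760,000 − 704,880,000) / 5,800,000 = 30.3241 g/kg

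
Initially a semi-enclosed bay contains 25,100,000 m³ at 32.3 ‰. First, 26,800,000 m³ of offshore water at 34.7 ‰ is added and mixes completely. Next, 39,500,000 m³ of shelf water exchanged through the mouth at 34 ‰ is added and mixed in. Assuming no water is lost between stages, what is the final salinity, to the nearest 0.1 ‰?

By conservation of dissolved salt,
Initial salt = 25,100,000×32.3 = 810,730,000
After stage 1: salt = 810,730,000 + 26,800,000×34.7 = 1,740,690,000; volume = 51,900,000 m³; S = 33.539 ‰
After stage 2: salt = 1,740,690,000 + 39,500,000×34 = 3,083,690,000; volume = 91,400,000 m³
S = 3,083,690,000 / 91,400,000 = 33.7384 ‰

33.7 ‰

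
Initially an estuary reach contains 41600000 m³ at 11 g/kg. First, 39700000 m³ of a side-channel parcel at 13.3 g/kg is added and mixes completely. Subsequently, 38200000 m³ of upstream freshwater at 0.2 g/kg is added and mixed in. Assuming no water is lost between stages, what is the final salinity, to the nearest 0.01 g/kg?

8.31 g/kg

By conservation of dissolved salt,
Initial salt = 41,600,000×11 = 457,600,000
After stage 1: salt = 457,600,000 + 39,700,000×13.3 = 985,610,000; volume = 81,300,000 m³; S = 12.123 g/kg
After stage 2: salt = 985,610,000 + 38,200,000×0.2 = 993,250,000; volume = 119,500,000 m³
S = 993,250,000 / 119,500,000 = 8.3117 g/kg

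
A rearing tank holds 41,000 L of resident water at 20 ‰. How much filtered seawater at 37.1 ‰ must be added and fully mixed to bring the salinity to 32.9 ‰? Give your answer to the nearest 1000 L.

126000 L

Salt balance: 41,000×20 + V×37.1 = (41,000+V)×32.9
820,000 + 37.1V = 1,348,900 + 32.9V
528,900 = 4.2V
V = 125,928.57 L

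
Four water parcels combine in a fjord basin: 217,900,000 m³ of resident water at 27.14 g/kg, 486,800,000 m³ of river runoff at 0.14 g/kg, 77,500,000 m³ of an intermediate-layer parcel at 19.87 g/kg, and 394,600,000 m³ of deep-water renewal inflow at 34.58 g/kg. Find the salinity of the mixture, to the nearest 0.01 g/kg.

Conserving salt mass:
salt = 217,900,000×27.14 + 486,800,000×0.14 + 77,500,000×19.87 + 394,600,000×34.58 = 5,913,806,000 + 68,152,000 + 1,539,925,000 + 13,645,268,000 = 21,167,151,000
volume = 217,900,000 + 486,800,000 + 77,500,000 + 394,600,000 = 1,176,800,000 m³
S = 21,167,151,000 / 1,176,800,000 = 17.987 g/kg

17.99 g/kg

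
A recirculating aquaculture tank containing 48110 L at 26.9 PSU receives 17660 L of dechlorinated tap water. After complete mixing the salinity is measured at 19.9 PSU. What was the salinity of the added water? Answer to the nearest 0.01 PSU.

0.83 PSU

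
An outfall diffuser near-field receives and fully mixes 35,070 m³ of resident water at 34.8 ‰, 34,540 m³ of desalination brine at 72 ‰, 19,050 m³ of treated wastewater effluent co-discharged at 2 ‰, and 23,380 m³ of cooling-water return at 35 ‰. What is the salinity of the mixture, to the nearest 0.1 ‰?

40.7 ‰

Total salt / total volume:
salt = 35,070×34.8 + 34,540×72 + 19,050×2 + 23,380×35 = 1,220,436 + 2,486,880 + 38,100 + 818,300 = 4,563,716
volume = 35,070 + 34,540 + 19,050 + 23,380 = 112,040 m³
S = 4,563,716 / 112,040 = 40.733 ‰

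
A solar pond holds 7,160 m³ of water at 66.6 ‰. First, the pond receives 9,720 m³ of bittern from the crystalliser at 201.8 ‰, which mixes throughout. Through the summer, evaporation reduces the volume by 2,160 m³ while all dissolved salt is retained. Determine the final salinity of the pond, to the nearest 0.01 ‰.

165.65 ‰

After mixing: salt = 7,160×66.6 + 9,720×201.8 = 2,438,352; volume = 16,880 m³
After evaporation: salt unchanged = 2,438,352; volume = 16,880 − 2,160 = 14,720 m³
S = 2,438,352 / 14,720 = 165.6489 ‰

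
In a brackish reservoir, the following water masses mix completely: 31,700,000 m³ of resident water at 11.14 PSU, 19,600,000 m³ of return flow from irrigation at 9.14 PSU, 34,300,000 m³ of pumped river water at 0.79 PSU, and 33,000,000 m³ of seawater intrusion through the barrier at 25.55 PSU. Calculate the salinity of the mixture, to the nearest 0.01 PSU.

By conservation of dissolved salt,
salt = 31,700,000×11.14 + 19,600,000×9.14 + 34,300,000×0.79 + 33,000,000×25.55 = 353,138,000 + 179,144,000 + 27,097,000 + 843,150,000 = 1,402,529,000
volume = 31,700,000 + 19,600,000 + 34,300,000 + 33,000,000 = 118,600,000 m³
S = 1,402,529,000 / 118,600,000 = 11.8257 PSU

11.83 PSU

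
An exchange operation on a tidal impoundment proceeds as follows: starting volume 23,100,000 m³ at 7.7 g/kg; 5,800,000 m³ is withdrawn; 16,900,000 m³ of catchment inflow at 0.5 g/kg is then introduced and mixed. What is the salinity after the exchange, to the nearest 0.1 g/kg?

4.1 g/kg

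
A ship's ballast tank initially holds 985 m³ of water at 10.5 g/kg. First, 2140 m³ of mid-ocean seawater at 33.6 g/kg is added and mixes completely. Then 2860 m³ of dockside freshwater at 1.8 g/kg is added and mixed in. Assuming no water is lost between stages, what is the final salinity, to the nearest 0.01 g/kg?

14.60 g/kg

Mass of salt is conserved:
Initial salt = 985×10.5 = 10,342.5
After stage 1: salt = 10,342.5 + 2,140×33.6 = 82,246.5; volume = 3,125 m³; S = 26.319 g/kg
After stage 2: salt = 82,246.5 + 2,860×1.8 = 87,394.5; volume = 5,985 m³
S = 87,394.5 / 5,985 = 14.6023 g/kg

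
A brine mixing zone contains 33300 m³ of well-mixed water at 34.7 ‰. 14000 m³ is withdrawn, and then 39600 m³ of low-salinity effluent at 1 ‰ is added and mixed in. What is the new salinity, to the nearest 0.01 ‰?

12.04 ‰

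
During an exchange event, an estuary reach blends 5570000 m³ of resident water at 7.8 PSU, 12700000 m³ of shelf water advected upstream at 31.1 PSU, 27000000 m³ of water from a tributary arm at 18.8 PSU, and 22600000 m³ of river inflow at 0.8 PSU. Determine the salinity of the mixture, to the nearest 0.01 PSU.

Conserving salt mass:
salt = 5,570,000×7.8 + 12,700,000×31.1 + 27,000,000×18.8 + 22,600,000×0.8 = 43,446,000 + 394,970,000 + 507,600,000 + 18,080,000 = 964,096,000
volume = 5,570,000 + 12,700,000 + 27,000,000 + 22,600,000 = 67,870,000 m³
S = 964,096,000 / 67,870,000 = 14.205 PSU

14.21 PSU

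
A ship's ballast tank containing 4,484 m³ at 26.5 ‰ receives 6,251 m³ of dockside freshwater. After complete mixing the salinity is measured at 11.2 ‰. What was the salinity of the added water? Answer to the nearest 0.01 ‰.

Salt balance: 4,484×26.5 + 6,251×S = 10,735×11.2
118,826 + 6,251·S = 120,232
S = (120,232 − 118,826) / 6,251 = 0.2249 ‰

0.22 ‰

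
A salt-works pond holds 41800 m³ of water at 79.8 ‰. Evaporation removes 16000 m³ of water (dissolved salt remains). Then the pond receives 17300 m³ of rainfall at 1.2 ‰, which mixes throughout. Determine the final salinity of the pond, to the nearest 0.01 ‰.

77.87 ‰

After evaporation: salt = 41,800×79.8 = 3,335,640; volume = 41,800 − 16,000 = 25,800 m³
After mixing: salt = 3,335,640 + 17,300×1.2 = 3,356,400; volume = 25,800 + 17,300 = 43,100 m³
S = 3,356,400 / 43,100 = 77.8747 ‰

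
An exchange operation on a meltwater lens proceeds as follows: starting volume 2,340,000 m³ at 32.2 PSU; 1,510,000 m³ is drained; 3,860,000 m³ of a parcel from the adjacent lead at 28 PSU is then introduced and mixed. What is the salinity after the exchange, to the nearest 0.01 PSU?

28.74 PSU

Remaining after removal: 830,000 m³ at 32.2 PSU (salt = 26,726,000)
After addition: salt = 26,726,000 + 3,860,000×28 = 134,806,000; volume = 4,690,000 m³
S = 134,806,000 / 4,690,000 = 28.7433 PSU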